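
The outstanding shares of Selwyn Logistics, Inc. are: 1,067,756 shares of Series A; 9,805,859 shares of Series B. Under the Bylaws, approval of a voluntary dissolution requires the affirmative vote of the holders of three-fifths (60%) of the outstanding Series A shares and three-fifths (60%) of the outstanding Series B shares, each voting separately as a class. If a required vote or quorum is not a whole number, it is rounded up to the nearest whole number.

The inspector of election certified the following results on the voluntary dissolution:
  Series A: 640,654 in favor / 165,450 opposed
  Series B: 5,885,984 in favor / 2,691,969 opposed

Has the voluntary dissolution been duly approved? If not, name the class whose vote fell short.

Series A: 3/5 of 1067756 = 640653.60, rounded up to 640654; 640,654 required, 640,654 in favor — approved.
Series B: 3/5 of 9805859 = 5883515.40, rounded up to 5883516; 5,883,516 required, 5,885,984 in favor — approved.

Approved — every class gave the required vote.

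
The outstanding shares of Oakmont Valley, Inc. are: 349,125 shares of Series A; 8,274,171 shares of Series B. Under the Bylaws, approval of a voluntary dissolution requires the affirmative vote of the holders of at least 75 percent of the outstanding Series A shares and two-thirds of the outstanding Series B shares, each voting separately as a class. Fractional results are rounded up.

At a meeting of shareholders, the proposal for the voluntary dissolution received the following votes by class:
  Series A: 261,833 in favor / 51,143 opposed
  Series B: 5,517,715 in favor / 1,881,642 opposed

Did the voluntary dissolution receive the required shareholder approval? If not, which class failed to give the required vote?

Series A: 3/4 of 349125 = 261843.75, rounded up to 261844; 261,844 required, 261,833 in favor — not approved.
Series B: 2/3 of 8274171 = 5516114; 5,516,114 required, 5,517,715 in favor — approved.

Not approved — the Series A shares did not give the required vote.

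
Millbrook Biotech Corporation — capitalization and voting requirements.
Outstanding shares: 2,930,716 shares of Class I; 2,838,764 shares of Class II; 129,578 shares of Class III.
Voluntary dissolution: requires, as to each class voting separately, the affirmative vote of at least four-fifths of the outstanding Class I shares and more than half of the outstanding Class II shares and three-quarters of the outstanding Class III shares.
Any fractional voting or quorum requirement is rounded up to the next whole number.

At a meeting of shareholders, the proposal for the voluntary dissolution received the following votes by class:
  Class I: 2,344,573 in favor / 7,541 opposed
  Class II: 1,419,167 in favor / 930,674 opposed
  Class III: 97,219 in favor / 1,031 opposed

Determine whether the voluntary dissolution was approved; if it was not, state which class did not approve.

Not approved — the Class II shares did not give the required vote.

Class I: 4/5 of 2930716 = 2344572.80, rounded up to 2344573; 2,344,573 required, 2,344,573 in favor — approved.
Class II: a majority of 2838764 is 1419383; 1,419,383 required, 1,419,167 in favor — not approved.
Class III: 3/4 of 129578 = 97183.50, rounded up to 97184; 97,184 required, 97,219 in favor — approved.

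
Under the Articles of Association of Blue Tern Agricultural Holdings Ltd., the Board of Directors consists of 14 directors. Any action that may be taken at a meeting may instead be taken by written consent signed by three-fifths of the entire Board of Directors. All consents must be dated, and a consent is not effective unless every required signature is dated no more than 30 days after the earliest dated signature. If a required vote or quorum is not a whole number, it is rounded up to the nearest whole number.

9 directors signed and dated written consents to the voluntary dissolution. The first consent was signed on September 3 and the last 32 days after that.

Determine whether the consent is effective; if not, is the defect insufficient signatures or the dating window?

Not effective — dating-window requirement not satisfied.

Signatures required: three-fifths of 14 — 3/5 of 14 = 8.40, rounded up to 9, so 9 needed; 9 signed. Sufficient.
Dating window: the latest signature is 32 days after the earliest; the limit is 30 days. Outside the window.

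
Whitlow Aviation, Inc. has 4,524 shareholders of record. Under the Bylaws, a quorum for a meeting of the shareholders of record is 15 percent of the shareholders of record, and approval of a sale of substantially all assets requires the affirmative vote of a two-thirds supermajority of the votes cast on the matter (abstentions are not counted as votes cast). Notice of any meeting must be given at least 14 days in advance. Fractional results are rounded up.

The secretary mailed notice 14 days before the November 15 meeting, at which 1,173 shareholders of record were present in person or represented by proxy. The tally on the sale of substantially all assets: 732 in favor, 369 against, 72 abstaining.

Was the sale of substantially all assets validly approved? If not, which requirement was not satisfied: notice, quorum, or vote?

Notice: 14 days given; 14 required. Satisfied.
Quorum: 15% of 4,524 = 678.60, rounded up to 679; 1,173 present. Satisfied.
Vote: requires two-thirds of the votes cast (1,173 − 72 abstaining = 1,101); 2/3 of 1101 = 734, so 734 needed; 732 in favor. Not satisfied.

Invalid — vote requirement not satisfied.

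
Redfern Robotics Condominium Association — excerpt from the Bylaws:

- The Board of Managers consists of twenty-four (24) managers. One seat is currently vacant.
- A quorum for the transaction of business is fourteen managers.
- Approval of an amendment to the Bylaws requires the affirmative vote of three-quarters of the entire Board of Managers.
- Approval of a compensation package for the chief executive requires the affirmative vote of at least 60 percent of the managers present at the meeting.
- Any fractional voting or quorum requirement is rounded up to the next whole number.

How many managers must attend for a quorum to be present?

The quorum is fixed at 14.

14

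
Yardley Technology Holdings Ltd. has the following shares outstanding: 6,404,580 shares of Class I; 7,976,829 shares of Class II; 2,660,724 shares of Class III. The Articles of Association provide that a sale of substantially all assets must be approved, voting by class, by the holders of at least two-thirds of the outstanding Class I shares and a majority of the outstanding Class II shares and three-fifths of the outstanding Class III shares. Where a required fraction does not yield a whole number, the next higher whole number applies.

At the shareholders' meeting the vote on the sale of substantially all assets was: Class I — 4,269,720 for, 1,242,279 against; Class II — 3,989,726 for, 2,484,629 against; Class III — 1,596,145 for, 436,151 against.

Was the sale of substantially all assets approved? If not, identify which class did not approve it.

Not approved — the Class III shares did not give the required vote.

Class I: 2/3 of 6404580 = 4269720; 4,269,720 required, 4,269,720 in favor — approved.
Class II: a majority of 7976829 is 3988415; 3,988,415 required, 3,989,726 in favor — approved.
Class III: 3/5 of 2660724 = 1596434.40, rounded up to 1596435; 1,596,435 required, 1,596,145 in favor — not approved.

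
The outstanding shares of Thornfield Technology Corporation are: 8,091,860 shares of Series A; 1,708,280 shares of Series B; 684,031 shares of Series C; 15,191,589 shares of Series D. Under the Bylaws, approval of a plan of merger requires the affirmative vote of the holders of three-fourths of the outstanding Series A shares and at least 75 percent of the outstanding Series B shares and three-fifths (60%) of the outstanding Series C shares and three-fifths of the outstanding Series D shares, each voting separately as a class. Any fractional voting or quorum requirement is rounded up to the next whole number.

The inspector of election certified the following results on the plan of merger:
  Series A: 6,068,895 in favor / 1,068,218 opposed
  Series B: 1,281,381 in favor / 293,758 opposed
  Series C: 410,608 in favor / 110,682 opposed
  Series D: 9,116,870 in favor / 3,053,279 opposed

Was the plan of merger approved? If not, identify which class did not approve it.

Approved — every class gave the required vote.

Series A: 3/4 of 8091860 = 6068895; 6,068,895 required, 6,068,895 in favor — approved.
Series B: 3/4 of 1708280 = 1281210; 1,281,210 required, 1,281,381 in favor — approved.
Series C: 3/5 of 684031 = 410418.60, rounded up to 410419; 410,419 required, 410,608 in favor — approved.
Series D: 3/5 of 15191589 = 9114953.40, rounded up to 9114954; 9,114,954 required, 9,116,870 in favor — approved.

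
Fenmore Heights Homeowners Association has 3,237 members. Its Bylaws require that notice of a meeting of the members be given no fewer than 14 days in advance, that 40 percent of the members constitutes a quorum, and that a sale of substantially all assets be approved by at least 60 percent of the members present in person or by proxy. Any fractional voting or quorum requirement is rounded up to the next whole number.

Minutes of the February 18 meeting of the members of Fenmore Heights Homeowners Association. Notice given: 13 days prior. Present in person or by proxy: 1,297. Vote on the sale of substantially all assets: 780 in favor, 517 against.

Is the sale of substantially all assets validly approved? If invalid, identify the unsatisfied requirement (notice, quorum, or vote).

Notice: 13 days given; 14 required. Not satisfied.
Quorum: 40% of 3,237 = 1,294.80, rounded up to 1,295; 1,297 present. Satisfied.
Vote: requires three-fifths of those present (1,297); 3/5 of 1297 = 778.20, rounded up to 779, so 779 needed; 780 in favor. Satisfied.

Invalid — notice requirement not satisfied.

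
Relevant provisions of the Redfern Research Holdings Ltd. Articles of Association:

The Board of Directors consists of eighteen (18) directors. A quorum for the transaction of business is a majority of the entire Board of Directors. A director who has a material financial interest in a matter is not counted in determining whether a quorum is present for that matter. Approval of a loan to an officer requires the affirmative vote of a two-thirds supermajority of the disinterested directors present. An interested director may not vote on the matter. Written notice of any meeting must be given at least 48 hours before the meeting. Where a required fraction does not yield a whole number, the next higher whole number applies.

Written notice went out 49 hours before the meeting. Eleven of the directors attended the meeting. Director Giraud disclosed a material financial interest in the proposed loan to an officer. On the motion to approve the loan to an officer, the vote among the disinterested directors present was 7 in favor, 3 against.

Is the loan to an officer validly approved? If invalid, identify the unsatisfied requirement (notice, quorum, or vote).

Valid — all requirements satisfied.

Notice: 49 hours given; 48 required (49 ≥ 48). Satisfied.
Quorum: 11 present, but the 1 interested director does not count, leaving 10. Quorum is 10. Satisfied.
Vote: the loan to an officer requires two-thirds of the disinterested directors present (11 − 1 = 10). 2/3 of 10 = 6.67, rounded up to 7, so 7 affirmative votes are needed; 7 voted in favor. Satisfied.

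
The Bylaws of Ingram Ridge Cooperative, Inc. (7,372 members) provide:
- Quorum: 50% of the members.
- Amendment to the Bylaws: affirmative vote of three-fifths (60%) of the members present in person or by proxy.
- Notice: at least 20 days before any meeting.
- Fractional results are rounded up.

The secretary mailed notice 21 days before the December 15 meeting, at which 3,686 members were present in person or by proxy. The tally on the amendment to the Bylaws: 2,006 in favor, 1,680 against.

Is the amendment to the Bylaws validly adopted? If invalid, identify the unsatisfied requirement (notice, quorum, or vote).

Invalid — vote requirement not satisfied.

Notice: 21 days given; 20 required. Satisfied.
Quorum: 50% of 7,372 = 3,686; 3,686 present. Satisfied.
Vote: requires three-fifths of those present (3,686); 3/5 of 3686 = 2211.60, rounded up to 2212, so 2,212 needed; 2,006 in favor. Not satisfied.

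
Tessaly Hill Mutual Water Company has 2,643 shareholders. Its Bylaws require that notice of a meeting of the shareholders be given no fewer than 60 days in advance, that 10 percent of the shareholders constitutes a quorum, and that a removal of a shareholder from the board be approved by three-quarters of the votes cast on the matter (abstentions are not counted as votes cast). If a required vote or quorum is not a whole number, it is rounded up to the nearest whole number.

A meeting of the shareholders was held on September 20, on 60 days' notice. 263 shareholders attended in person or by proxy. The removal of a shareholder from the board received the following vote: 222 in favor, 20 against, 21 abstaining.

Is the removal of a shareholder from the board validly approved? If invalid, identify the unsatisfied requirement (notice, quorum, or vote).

Invalid — quorum requirement not satisfied.

Notice: 60 days given; 60 required. Satisfied.
Quorum: 10% of 2,643 = 264.30, rounded up to 265; 263 present. Not satisfied.
Vote: requires three-fourths of the votes cast (263 − 21 abstaining = 242); 3/4 of 242 = 181.50, rounded up to 182, so 182 needed; 222 in favor. Satisfied.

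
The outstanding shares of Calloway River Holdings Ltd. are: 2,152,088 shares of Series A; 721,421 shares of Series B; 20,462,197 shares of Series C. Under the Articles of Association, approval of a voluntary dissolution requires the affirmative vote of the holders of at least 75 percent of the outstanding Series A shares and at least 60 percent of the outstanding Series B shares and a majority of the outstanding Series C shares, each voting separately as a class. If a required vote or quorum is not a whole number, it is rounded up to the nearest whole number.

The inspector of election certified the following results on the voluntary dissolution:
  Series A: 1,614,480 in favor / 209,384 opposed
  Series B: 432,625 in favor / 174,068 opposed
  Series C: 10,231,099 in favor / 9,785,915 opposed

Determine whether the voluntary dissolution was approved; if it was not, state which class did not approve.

Not approved — the Series B shares did not give the required vote.

Series A: 3/4 of 2152088 = 1614066; 1,614,066 required, 1,614,480 in favor — approved.
Series B: 3/5 of 721421 = 432852.60, rounded up to 432853; 432,853 required, 432,625 in favor — not approved.
Series C: a majority of 20462197 is 10231099; 10,231,099 required, 10,231,099 in favor — approved.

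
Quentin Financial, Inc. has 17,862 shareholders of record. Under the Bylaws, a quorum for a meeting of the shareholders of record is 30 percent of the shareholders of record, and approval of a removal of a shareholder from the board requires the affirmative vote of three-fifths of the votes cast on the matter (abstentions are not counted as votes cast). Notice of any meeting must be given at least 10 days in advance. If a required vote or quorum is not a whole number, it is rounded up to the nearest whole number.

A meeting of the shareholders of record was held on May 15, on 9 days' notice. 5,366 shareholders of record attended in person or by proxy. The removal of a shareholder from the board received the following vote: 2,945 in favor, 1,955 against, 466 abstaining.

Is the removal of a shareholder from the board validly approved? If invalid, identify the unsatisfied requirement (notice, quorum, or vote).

Invalid — notice requirement not satisfied.

Notice: 9 days given; 10 required. Not satisfied.
Quorum: 30% of 17,862 = 5,358.60, rounded up to 5,359; 5,366 present. Satisfied.
Vote: requires three-fifths of the votes cast (5,366 − 466 abstaining = 4,900); 3/5 of 4900 = 2940, so 2,940 needed; 2,945 in favor. Satisfied.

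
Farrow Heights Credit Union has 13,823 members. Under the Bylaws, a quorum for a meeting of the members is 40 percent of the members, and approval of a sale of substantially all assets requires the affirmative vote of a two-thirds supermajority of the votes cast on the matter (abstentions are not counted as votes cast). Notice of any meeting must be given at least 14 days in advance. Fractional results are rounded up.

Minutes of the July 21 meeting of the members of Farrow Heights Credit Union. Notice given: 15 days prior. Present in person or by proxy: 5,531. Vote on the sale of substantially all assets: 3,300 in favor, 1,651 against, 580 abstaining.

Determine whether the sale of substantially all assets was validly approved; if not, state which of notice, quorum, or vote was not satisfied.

Invalid — vote requirement not satisfied.

Notice: 15 days given; 14 required. Satisfied.
Quorum: 40% of 13,823 = 5,529.20, rounded up to 5,530; 5,531 present. Satisfied.
Vote: requires two-thirds of the votes cast (5,531 − 580 abstaining = 4,951); 2/3 of 4951 = 3300.67, rounded up to 3301, so 3,301 needed; 3,300 in favor. Not satisfied.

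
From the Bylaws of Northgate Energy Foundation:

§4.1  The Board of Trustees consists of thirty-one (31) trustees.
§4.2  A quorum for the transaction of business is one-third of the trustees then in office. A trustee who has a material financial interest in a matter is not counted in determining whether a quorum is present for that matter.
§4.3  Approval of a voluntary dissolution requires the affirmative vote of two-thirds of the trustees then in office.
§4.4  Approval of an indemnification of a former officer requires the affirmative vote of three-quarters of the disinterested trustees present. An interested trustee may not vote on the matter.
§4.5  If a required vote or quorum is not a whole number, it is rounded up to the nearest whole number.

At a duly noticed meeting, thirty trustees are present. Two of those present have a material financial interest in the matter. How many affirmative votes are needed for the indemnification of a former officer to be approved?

21

The indemnification of a former officer requires three-fourths of the disinterested trustees present (30 − 2 = 28).
3/4 of 28 = 21.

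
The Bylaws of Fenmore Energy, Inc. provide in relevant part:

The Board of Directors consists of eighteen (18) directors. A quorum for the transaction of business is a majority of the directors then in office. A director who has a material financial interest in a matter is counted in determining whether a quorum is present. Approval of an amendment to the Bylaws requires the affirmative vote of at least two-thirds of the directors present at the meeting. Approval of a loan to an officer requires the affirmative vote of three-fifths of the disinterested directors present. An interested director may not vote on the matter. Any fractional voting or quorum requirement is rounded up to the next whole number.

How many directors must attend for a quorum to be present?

10

A majority of 18 is 10.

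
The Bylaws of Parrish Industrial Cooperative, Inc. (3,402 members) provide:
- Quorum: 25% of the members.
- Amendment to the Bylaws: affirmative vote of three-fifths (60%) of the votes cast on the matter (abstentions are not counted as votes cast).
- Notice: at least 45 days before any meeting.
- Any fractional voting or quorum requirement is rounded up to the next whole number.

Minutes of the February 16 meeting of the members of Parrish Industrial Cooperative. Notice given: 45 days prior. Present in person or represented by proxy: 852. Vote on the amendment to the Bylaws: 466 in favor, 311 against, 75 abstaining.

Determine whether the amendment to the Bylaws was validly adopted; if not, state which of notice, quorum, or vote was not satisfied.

Notice: 45 days given; 45 required. Satisfied.
Quorum: 25% of 3,402 = 850.50, rounded up to 851; 852 present. Satisfied.
Vote: requires three-fifths of the votes cast (852 − 75 abstaining = 777); 3/5 of 777 = 466.20, rounded up to 467, so 467 needed; 466 in favor. Not satisfied.

Invalid — vote requirement not satisfied.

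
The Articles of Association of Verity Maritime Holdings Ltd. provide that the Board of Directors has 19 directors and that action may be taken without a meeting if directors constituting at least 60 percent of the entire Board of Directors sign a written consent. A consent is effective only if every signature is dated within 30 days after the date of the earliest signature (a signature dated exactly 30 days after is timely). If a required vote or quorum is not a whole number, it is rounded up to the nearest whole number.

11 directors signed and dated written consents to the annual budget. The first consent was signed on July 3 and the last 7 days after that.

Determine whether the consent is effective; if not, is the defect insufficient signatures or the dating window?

Signatures required: at least 60 percent of 19 — 3/5 of 19 = 11.40, rounded up to 12, so 12 needed; 11 signed. Insufficient.
Dating window: the latest signature is 7 days after the earliest; the limit is 30 days. Within the window.

Not effective — insufficient signatures.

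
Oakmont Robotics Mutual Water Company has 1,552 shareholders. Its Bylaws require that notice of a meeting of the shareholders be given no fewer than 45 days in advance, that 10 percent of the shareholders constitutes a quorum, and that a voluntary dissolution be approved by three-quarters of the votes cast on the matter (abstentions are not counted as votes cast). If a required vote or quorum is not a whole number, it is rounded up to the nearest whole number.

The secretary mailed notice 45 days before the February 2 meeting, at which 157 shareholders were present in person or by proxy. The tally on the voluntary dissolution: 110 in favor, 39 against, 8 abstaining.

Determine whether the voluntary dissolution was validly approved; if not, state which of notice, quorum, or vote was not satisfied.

Notice: 45 days given; 45 required. Satisfied.
Quorum: 10% of 1,552 = 155.20, rounded up to 156; 157 present. Satisfied.
Vote: requires three-fourths of the votes cast (157 − 8 abstaining = 149); 3/4 of 149 = 111.75, rounded up to 112, so 112 needed; 110 in favor. Not satisfied.

Invalid — vote requirement not satisfied.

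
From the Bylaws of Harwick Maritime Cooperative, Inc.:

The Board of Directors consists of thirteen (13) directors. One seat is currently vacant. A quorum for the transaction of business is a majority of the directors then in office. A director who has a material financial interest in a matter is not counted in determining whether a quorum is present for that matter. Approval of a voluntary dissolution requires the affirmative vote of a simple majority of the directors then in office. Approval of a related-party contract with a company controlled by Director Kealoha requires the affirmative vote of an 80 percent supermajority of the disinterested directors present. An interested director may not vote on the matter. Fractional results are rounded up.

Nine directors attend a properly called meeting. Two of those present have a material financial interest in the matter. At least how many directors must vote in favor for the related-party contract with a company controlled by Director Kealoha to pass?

The related-party contract with a company controlled by Director Kealoha requires four-fifths of the disinterested directors present (9 − 2 = 7).
4/5 of 7 = 5.60, rounded up to 6.

6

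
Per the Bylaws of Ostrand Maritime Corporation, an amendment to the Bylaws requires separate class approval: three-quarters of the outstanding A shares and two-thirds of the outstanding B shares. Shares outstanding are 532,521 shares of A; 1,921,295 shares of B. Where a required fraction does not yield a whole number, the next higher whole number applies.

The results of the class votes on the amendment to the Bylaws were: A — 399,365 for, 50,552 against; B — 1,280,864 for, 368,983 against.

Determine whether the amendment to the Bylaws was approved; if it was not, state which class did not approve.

A: 3/4 of 532521 = 399390.75, rounded up to 399391; 399,391 required, 399,365 in favor — not approved.
B: 2/3 of 1921295 = 1280863.33, rounded up to 1280864; 1,280,864 required, 1,280,864 in favor — approved.

Not approved — the A shares did not give the required vote.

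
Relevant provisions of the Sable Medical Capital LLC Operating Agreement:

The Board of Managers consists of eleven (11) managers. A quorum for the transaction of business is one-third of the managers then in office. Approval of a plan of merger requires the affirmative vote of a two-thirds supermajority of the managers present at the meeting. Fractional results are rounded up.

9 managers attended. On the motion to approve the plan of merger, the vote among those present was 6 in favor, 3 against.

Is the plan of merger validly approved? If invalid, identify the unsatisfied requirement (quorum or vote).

Quorum: 9 present; quorum is 4. Satisfied.
Vote: the plan of merger requires two-thirds of the managers present (9). 2/3 of 9 = 6, so 6 affirmative votes are needed; 6 voted in favor. Satisfied.

Valid — all requirements satisfied.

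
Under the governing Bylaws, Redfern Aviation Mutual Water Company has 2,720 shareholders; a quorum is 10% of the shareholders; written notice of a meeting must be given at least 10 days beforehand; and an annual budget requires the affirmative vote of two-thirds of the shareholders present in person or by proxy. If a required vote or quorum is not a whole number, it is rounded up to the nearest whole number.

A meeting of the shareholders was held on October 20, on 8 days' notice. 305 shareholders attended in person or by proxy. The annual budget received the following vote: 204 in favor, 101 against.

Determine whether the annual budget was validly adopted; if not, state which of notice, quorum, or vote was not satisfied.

Invalid — notice requirement not satisfied.

Notice: 8 days given; 10 required. Not satisfied.
Quorum: 10% of 2,720 = 272; 305 present. Satisfied.
Vote: requires two-thirds of those present (305); 2/3 of 305 = 203.33, rounded up to 204, so 204 needed; 204 in favor. Satisfied.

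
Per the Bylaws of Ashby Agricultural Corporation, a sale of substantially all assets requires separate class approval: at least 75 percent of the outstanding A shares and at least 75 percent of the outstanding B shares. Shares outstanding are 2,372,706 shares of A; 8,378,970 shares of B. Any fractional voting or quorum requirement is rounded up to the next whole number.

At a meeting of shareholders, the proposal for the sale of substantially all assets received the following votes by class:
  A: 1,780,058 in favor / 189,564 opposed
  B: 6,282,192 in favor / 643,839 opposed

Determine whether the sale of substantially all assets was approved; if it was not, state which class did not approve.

Not approved — the B shares did not give the required vote.

A: 3/4 of 2372706 = 1779529.50, rounded up to 1779530; 1,779,530 required, 1,780,058 in favor — approved.
B: 3/4 of 8378970 = 6284227.50, rounded up to 6284228; 6,284,228 required, 6,282,192 in favor — not approved.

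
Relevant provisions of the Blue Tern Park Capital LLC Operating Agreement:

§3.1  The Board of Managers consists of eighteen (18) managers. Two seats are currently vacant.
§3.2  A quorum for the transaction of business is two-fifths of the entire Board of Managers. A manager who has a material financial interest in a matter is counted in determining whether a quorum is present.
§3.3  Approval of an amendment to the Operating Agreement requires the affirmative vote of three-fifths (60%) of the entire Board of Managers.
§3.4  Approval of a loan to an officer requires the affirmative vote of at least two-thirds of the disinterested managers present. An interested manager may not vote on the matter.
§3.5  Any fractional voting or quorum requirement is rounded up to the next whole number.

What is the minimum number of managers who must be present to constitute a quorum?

2/5 of 18 = 7.20, rounded up to 8.

8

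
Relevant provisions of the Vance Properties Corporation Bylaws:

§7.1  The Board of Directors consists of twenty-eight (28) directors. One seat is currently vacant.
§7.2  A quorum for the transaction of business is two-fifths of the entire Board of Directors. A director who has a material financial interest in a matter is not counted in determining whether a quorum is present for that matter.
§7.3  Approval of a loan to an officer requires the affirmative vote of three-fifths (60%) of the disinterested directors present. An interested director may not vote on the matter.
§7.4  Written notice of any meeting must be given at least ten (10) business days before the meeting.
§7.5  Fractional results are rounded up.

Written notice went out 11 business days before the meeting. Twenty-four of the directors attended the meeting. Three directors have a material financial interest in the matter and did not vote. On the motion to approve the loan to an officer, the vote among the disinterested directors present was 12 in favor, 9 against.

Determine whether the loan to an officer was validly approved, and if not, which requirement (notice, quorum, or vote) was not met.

Invalid — vote requirement not satisfied.

Notice: 11 business days given; 10 required (11 ≥ 10). Satisfied.
Quorum: 24 present, but the 3 interested directors do not count, leaving 21. Quorum is 12. Satisfied.
Vote: the loan to an officer requires three-fifths of the disinterested directors present (24 − 3 = 21). 3/5 of 21 = 12.60, rounded up to 13, so 13 affirmative votes are needed; 12 voted in favor. Not satisfied.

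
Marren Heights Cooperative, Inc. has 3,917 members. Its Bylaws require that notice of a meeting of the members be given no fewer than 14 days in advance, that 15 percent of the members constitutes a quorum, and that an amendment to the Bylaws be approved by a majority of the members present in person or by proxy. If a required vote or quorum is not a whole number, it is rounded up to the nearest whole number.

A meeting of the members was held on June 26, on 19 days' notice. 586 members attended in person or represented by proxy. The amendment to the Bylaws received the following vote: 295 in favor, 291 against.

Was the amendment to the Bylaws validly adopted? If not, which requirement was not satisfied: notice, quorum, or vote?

Invalid — quorum requirement not satisfied.

Notice: 19 days given; 14 required. Satisfied.
Quorum: 15% of 3,917 = 587.55, rounded up to 588; 586 present. Not satisfied.
Vote: requires a majority of those present (586); a majority of 586 is 294, so 294 needed; 295 in favor. Satisfied.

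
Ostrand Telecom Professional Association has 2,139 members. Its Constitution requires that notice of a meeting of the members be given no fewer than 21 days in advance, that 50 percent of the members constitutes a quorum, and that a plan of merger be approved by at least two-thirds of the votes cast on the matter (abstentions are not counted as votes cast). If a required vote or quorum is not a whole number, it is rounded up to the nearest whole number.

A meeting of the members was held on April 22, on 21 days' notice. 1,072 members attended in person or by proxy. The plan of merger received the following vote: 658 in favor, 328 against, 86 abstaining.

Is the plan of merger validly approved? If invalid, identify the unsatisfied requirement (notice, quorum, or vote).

Notice: 21 days given; 21 required. Satisfied.
Quorum: 50% of 2,139 = 1,069.50, rounded up to 1,070; 1,072 present. Satisfied.
Vote: requires two-thirds of the votes cast (1,072 − 86 abstaining = 986); 2/3 of 986 = 657.33, rounded up to 658, so 658 needed; 658 in favor. Satisfied.

Valid — all requirements satisfied.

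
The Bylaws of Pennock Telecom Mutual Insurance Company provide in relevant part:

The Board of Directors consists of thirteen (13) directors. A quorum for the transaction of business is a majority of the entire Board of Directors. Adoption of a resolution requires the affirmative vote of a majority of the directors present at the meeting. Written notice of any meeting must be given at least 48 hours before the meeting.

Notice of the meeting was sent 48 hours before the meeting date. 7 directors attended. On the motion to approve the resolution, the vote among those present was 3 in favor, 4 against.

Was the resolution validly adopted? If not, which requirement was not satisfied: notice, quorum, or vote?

Notice: 48 hours given; 48 required (48 ≥ 48). Satisfied.
Quorum: 7 present; quorum is 7. Satisfied.
Vote: the resolution requires a majority of the directors present (7). A majority of 7 is 4, so 4 affirmative votes are needed; 3 voted in favor. Not satisfied.

Invalid — vote requirement not satisfied.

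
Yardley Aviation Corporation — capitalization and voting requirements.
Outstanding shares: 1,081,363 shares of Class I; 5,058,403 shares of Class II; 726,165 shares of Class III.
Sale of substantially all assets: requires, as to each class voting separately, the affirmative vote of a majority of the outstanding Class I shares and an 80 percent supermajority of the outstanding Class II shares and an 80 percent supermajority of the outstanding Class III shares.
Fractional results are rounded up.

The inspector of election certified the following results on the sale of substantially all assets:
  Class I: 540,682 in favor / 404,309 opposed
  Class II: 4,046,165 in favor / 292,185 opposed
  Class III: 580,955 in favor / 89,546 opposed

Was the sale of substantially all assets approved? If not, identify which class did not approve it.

Not approved — the Class II shares did not give the required vote.

Class I: a majority of 1081363 is 540682; 540,682 required, 540,682 in favor — approved.
Class II: 4/5 of 5058403 = 4046722.40, rounded up to 4046723; 4,046,723 required, 4,046,165 in favor — not approved.
Class III: 4/5 of 726165 = 580932; 580,932 required, 580,955 in favor — approved.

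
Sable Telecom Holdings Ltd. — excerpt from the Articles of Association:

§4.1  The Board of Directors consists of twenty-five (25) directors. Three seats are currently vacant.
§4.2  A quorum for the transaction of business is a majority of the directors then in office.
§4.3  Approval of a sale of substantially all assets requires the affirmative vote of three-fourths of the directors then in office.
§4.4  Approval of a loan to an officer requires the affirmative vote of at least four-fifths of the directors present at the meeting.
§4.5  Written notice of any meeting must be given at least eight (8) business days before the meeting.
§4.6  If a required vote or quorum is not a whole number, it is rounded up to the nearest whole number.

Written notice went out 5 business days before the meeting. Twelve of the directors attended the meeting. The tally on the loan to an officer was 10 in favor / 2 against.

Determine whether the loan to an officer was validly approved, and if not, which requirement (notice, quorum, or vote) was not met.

Invalid — notice requirement not satisfied.

Notice: 5 business days given; 8 required (5 < 8). Not satisfied.
Quorum: 12 present; quorum is 12. Satisfied.
Vote: the loan to an officer requires four-fifths of the directors present (12). 4/5 of 12 = 9.60, rounded up to 10, so 10 affirmative votes are needed; 10 voted in favor. Satisfied.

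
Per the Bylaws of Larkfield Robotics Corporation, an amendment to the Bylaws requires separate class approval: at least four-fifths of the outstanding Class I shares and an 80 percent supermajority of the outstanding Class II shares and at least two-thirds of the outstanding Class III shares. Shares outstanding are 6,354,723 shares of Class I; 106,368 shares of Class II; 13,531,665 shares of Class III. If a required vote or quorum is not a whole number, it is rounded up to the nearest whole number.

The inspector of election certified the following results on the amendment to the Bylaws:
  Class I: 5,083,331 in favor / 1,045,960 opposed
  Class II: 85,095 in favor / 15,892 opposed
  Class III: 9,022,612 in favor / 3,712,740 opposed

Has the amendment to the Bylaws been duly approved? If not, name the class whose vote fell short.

Class I: 4/5 of 6354723 = 5083778.40, rounded up to 5083779; 5,083,779 required, 5,083,331 in favor — not approved.
Class II: 4/5 of 106368 = 85094.40, rounded up to 85095; 85,095 required, 85,095 in favor — approved.
Class III: 2/3 of 13531665 = 9021110; 9,021,110 required, 9,022,612 in favor — approved.

Not approved — the Class I shares did not give the required vote.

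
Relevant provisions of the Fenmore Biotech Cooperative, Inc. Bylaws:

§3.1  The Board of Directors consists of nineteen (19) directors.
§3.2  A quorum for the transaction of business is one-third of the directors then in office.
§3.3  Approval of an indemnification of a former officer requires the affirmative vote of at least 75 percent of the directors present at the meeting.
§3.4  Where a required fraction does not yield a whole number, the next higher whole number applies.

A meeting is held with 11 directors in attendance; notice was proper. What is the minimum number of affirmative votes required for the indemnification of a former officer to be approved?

The indemnification of a former officer requires three-fourths of the directors present (11).
3/4 of 11 = 8.25, rounded up to 9.

9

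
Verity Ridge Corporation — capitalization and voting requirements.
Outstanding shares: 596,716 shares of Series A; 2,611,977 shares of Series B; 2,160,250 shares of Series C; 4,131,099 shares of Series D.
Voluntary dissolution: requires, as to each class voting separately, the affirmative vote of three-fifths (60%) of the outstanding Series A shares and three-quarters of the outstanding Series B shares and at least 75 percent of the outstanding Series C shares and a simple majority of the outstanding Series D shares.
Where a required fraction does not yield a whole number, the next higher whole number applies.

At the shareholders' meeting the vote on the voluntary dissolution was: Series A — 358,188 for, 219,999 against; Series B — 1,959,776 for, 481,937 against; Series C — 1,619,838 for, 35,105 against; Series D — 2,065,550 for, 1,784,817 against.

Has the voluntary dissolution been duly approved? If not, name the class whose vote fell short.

Series A: 3/5 of 596716 = 358029.60, rounded up to 358030; 358,030 required, 358,188 in favor — approved.
Series B: 3/4 of 2611977 = 1958982.75, rounded up to 1958983; 1,958,983 required, 1,959,776 in favor — approved.
Series C: 3/4 of 2160250 = 1620187.50, rounded up to 1620188; 1,620,188 required, 1,619,838 in favor — not approved.
Series D: a majority of 4131099 is 2065550; 2,065,550 required, 2,065,550 in favor — approved.

Not approved — the Series C shares did not give the required vote.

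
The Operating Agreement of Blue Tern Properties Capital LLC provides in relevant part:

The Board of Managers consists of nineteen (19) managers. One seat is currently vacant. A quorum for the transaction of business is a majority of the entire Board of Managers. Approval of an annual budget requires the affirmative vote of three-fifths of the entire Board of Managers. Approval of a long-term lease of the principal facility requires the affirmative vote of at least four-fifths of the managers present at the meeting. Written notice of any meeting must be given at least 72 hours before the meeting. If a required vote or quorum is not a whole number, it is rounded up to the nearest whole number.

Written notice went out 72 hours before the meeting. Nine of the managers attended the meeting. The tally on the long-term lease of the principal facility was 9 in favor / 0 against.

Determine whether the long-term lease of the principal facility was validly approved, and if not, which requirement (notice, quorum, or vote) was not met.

Notice: 72 hours given; 72 required (72 ≥ 72). Satisfied.
Quorum: 9 present; quorum is 10. Not satisfied.
Vote: the long-term lease of the principal facility requires four-fifths of the managers present (9). 4/5 of 9 = 7.20, rounded up to 8, so 8 affirmative votes are needed; 9 voted in favor. Satisfied. (Moot — without a quorum no business can be validly transacted.)

Invalid — quorum requirement not satisfied.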